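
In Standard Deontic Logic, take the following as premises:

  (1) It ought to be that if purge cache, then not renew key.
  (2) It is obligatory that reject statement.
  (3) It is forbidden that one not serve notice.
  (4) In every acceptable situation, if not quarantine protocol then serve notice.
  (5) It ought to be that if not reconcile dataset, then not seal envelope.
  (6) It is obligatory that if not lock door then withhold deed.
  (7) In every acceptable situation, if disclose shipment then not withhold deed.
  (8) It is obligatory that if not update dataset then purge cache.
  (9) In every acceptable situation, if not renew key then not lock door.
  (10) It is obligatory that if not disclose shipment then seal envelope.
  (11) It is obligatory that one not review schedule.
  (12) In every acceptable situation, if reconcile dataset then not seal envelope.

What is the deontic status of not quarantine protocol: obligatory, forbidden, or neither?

Premise 4 is O(¬quarantine_protocol → serve_notice); even if O(serve_notice) held, inferring O(¬quarantine_protocol) would be affirming the consequent — invalid.
No premise or chain of K-axiom applications forces O(¬quarantine_protocol), and none forces O(quarantine_protocol). So ¬quarantine_protocol is neither obligatory nor forbidden under these norms.

Neither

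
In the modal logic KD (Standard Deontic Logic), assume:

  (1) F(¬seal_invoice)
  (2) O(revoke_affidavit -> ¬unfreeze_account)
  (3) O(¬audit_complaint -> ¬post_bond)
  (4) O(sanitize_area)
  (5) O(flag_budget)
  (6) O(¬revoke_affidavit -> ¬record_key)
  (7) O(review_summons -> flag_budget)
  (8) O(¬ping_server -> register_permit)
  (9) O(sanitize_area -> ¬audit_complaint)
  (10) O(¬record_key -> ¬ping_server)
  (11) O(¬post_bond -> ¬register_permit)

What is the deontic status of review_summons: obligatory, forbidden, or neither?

Premise 7 is O(review_summons -> flag_budget); even if O(flag_budget) held, inferring O(review_summons) would be affirming the consequent — invalid.
No premise or chain of K-axiom applications forces O(review_summons), and none forces O(¬review_summons). So review_summons is neither obligatory nor forbidden under these norms.

Neither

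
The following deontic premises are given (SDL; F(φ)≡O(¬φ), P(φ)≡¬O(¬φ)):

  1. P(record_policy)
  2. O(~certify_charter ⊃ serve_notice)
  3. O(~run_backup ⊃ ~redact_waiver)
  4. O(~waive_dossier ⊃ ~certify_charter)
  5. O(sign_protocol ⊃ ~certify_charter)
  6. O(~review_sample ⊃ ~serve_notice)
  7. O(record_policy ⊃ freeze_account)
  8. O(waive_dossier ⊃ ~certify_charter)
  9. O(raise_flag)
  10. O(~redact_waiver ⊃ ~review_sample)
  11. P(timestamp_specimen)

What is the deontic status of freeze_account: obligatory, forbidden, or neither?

Neither

Premise 7 is O(record_policy ⊃ freeze_account), but O(record_policy) is not derivable from the premises (the permission P(record_policy) asserts only ~O(~record_policy), not O(record_policy)), so it does not yield O(freeze_account).
No premise or chain of K-axiom applications forces O(freeze_account), and none forces O(~freeze_account). So freeze_account is neither obligatory nor forbidden under these norms.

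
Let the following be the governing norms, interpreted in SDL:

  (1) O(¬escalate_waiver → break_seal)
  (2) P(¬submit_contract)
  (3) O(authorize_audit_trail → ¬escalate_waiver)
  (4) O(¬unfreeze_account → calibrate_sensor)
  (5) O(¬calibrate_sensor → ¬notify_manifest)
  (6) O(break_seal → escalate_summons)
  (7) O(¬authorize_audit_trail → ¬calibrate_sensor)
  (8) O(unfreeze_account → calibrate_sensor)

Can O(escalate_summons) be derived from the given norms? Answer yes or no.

Yes

Premises 8 and 4 cover both cases: O(unfreeze_account → calibrate_sensor) and O(¬unfreeze_account → calibrate_sensor). Since unfreeze_account ∨ ¬unfreeze_account is a tautology, O(calibrate_sensor) follows.
The contrapositive of premise 7 (O(¬authorize_audit_trail → ¬calibrate_sensor)) is O(calibrate_sensor → authorize_audit_trail), and O(calibrate_sensor) is already established, so O(authorize_audit_trail).
Applying K to premise 3 (O(authorize_audit_trail → ¬escalate_waiver)) and O(authorize_audit_trail) yields O(¬escalate_waiver).
With premise 1, O(¬escalate_waiver → break_seal), the K-axiom yields O(break_seal).
Applying K to premise 6 (O(break_seal → escalate_summons)) and O(break_seal) yields O(escalate_summons).
Premises 2, 5 do not contribute to this derivation.
So O(escalate_summons) follows.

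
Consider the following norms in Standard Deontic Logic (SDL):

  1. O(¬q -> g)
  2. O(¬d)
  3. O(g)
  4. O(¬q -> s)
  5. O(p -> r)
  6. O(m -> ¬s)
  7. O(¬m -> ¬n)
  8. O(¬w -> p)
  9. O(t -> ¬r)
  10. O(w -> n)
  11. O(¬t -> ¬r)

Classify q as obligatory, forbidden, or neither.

By case analysis on t: premise 9 gives O(t -> ¬r) and premise 11 gives O(¬t -> ¬r), so O(¬r) either way.
The contrapositive of premise 5 (O(p -> r)) is O(¬r -> ¬p), and O(¬r) is already established, so O(¬p).
The contrapositive of premise 8 (O(¬w -> p)) is O(¬p -> w), and O(¬p) is already established, so O(w).
Applying K to premise 10 (O(w -> n)) and O(w) yields O(n).
The contrapositive of premise 7 (O(¬m -> ¬n)) is O(n -> m), and O(n) is already established, so O(m).
With premise 6, O(m -> ¬s), the K-axiom yields O(¬s).
Premise 4 is O(¬q -> s); contrapositively O(¬s -> q). Since O(¬s) holds, K gives O(q).
Premises 1, 2, 3 do not contribute to this derivation.
Hence q is obligatory.

Obligatory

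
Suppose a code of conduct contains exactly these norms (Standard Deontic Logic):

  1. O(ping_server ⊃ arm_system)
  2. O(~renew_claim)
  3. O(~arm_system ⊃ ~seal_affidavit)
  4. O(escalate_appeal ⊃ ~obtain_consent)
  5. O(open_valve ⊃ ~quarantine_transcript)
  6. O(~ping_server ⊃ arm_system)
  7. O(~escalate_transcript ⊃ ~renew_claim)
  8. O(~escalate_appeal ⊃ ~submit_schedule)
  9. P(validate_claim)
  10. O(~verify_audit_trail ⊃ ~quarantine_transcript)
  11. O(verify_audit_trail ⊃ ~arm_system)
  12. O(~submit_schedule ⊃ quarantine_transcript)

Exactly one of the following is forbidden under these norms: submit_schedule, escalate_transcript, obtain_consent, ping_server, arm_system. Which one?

obtain_consent

By case analysis on ping_server: premise 1 gives O(ping_server ⊃ arm_system) and premise 6 gives O(~ping_server ⊃ arm_system), so O(arm_system) either way.
Premise 11, O(verify_audit_trail ⊃ ~arm_system), contraposes to O(arm_system ⊃ ~verify_audit_trail); with O(arm_system) we get O(~verify_audit_trail).
Premise 10 is O(~verify_audit_trail ⊃ ~quarantine_transcript); since O(~verify_audit_trail), deontic closure gives O(~quarantine_transcript).
Premise 12 is O(~submit_schedule ⊃ quarantine_transcript); contrapositively O(~quarantine_transcript ⊃ submit_schedule). Since O(~quarantine_transcript) holds, K gives O(submit_schedule).
Premise 8 is O(~escalate_appeal ⊃ ~submit_schedule); contrapositively O(submit_schedule ⊃ escalate_appeal). Since O(submit_schedule) holds, K gives O(escalate_appeal).
Premise 4 is O(escalate_appeal ⊃ ~obtain_consent); since O(escalate_appeal), deontic closure gives O(~obtain_consent).
So O(~obtain_consent) holds, i.e. obtain_consent is forbidden. None of the other listed options is forbidden under the premises.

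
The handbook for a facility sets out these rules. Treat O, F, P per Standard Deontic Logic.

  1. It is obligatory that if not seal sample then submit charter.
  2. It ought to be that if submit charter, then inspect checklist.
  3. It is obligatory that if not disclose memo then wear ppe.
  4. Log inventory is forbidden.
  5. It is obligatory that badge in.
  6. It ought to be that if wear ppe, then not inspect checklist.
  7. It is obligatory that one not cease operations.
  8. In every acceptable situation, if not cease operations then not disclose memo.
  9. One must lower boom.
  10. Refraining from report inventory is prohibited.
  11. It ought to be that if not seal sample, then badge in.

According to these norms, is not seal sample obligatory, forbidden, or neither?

From premise 7 we have O(¬cease_operations).
With premise 8, O(¬cease_operations → ¬disclose_memo), the K-axiom yields O(¬disclose_memo).
Premise 3 is O(¬disclose_memo → wear_ppe); since O(¬disclose_memo), deontic closure gives O(wear_ppe).
With premise 6, O(wear_ppe → ¬inspect_checklist), the K-axiom yields O(¬inspect_checklist).
The contrapositive of premise 2 (O(submit_charter → inspect_checklist)) is O(¬inspect_checklist → ¬submit_charter), and O(¬inspect_checklist) is already established, so O(¬submit_charter).
The contrapositive of premise 1 (O(¬seal_sample → submit_charter)) is O(¬submit_charter → seal_sample), and O(¬submit_charter) is already established, so O(seal_sample).
Premises 4, 5, 9, 10, 11 do not contribute to this derivation.
Thus O(seal_sample), which is F(¬seal_sample): ¬seal_sample is forbidden.

Forbidden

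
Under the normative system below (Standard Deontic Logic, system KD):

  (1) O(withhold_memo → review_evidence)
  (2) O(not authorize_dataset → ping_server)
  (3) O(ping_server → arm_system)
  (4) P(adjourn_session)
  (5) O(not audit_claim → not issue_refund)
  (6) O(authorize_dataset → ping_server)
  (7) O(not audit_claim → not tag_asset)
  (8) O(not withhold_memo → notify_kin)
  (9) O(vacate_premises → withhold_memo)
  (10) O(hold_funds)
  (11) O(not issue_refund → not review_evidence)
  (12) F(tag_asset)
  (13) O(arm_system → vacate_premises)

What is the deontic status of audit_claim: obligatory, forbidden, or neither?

Obligatory

By case analysis on not authorize_dataset: premise 2 gives O(not authorize_dataset → ping_server) and premise 6 gives O(authorize_dataset → ping_server), so O(ping_server) either way.
Premise 3 is O(ping_server → arm_system); since O(ping_server), deontic closure gives O(arm_system).
Premise 13 is O(arm_system → vacate_premises); since O(arm_system), deontic closure gives O(vacate_premises).
With premise 9, O(vacate_premises → withhold_memo), the K-axiom yields O(withhold_memo).
Applying K to premise 1 (O(withhold_memo → review_evidence)) and O(withhold_memo) yields O(review_evidence).
The contrapositive of premise 11 (O(not issue_refund → not review_evidence)) is O(review_evidence → issue_refund), and O(review_evidence) is already established, so O(issue_refund).
Premise 5, O(not audit_claim → not issue_refund), contraposes to O(issue_refund → audit_claim); with O(issue_refund) we get O(audit_claim).
Premises 4, 7, 8, 10, 12 do not contribute to this derivation.
Hence audit_claim is obligatory.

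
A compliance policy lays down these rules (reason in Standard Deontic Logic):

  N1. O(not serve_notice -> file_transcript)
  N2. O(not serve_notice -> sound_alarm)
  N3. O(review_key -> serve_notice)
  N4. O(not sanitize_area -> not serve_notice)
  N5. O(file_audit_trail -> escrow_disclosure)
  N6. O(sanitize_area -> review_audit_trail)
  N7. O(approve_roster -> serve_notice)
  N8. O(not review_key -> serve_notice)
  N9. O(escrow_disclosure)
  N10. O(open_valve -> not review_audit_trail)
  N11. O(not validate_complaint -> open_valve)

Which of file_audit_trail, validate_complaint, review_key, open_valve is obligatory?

Premises 8 and 3 cover both cases: O(not review_key -> serve_notice) and O(review_key -> serve_notice). Since not review_key ∨ review_key is a tautology, O(serve_notice) follows.
Premise 4, O(not sanitize_area -> not serve_notice), contraposes to O(serve_notice -> sanitize_area); with O(serve_notice) we get O(sanitize_area).
From O(sanitize_area) and premise 6, O(sanitize_area -> review_audit_trail), we obtain O(review_audit_trail).
Premise 10, O(open_valve -> not review_audit_trail), contraposes to O(review_audit_trail -> not open_valve); with O(review_audit_trail) we get O(not open_valve).
Premise 11, O(not validate_complaint -> open_valve), contraposes to O(not open_valve -> validate_complaint); with O(not open_valve) we get O(validate_complaint).
So O(validate_complaint) holds — validate_complaint is obligatory. None of the other listed options is made obligatory by any chain of premises.

validate_complaint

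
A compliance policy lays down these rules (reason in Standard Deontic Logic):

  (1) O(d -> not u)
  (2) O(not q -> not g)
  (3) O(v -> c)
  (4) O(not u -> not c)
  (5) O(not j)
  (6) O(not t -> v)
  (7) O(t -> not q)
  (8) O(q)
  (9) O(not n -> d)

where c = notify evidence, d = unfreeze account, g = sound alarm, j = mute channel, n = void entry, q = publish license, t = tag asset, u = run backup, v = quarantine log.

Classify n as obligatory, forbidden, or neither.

From premise 8 we have O(q).
Premise 7 is O(t -> not q); contrapositively O(q -> not t). Since O(q) holds, K gives O(not t).
Premise 6 is O(not t -> v); since O(not t), deontic closure gives O(v).
Applying K to premise 3 (O(v -> c)) and O(v) yields O(c).
Premise 4 is O(not u -> not c); contrapositively O(c -> u). Since O(c) holds, K gives O(u).
Premise 1 is O(d -> not u); contrapositively O(u -> not d). Since O(u) holds, K gives O(not d).
Premise 9, O(not n -> d), contraposes to O(not d -> n); with O(not d) we get O(n).
Premises 2, 5 do not contribute to this derivation.
Hence n is obligatory.

Obligatory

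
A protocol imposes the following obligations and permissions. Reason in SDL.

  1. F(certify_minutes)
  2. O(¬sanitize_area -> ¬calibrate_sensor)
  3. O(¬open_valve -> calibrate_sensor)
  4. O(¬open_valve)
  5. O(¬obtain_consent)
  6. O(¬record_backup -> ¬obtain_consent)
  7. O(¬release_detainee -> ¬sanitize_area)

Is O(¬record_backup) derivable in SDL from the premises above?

Premise 6 is O(¬record_backup -> ¬obtain_consent); even if O(¬obtain_consent) held, inferring O(¬record_backup) would be affirming the consequent — invalid.
No other premise forces O(¬record_backup). An ideal world satisfying every premise can still have ¬record_backup false, so O(¬record_backup) is not derivable.

No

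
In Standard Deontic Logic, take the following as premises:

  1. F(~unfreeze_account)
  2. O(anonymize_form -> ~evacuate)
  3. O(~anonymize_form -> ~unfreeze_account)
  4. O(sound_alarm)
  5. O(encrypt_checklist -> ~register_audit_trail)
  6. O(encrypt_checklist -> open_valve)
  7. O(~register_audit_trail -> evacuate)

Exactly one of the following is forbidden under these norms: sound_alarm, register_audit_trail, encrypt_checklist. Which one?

Premise 1 is F(~unfreeze_account), i.e. O(unfreeze_account).
The contrapositive of premise 3 (O(~anonymize_form -> ~unfreeze_account)) is O(unfreeze_account -> anonymize_form), and O(unfreeze_account) is already established, so O(anonymize_form).
Applying K to premise 2 (O(anonymize_form -> ~evacuate)) and O(anonymize_form) yields O(~evacuate).
The contrapositive of premise 7 (O(~register_audit_trail -> evacuate)) is O(~evacuate -> register_audit_trail), and O(~evacuate) is already established, so O(register_audit_trail).
Premise 5, O(encrypt_checklist -> ~register_audit_trail), contraposes to O(register_audit_trail -> ~encrypt_checklist); with O(register_audit_trail) we get O(~encrypt_checklist).
So O(~encrypt_checklist) holds, i.e. encrypt_checklist is forbidden. None of the other listed options is forbidden under the premises.

encrypt_checklist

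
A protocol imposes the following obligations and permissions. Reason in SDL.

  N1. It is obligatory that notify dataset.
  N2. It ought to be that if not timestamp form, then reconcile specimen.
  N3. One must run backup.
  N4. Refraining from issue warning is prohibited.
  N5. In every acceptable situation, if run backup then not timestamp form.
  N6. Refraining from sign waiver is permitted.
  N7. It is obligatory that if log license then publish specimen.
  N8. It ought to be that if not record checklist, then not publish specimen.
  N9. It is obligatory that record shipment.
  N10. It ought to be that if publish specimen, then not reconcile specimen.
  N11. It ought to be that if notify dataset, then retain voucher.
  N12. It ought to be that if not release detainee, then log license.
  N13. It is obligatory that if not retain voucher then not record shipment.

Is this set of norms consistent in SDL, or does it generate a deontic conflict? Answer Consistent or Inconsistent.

Consistent

Premise 13 is O(¬retain_voucher → ¬record_shipment), but O(¬retain_voucher) is not derivable from the premises, so it does not yield O(¬record_shipment).
So O(¬record_shipment) is not derivable, and the apparent clash with O(record_shipment) does not arise.
A world satisfying every obligation exists (e.g. issue_warning=true, log_license=false, notify_dataset=true, publish_specimen=false, reconcile_specimen=true, record_checklist=false, record_shipment=true, release_detainee=true, retain_voucher=true, run_backup=true, sign_waiver=false, timestamp_form=false); no atom is both obligatory and forbidden, so the set is consistent.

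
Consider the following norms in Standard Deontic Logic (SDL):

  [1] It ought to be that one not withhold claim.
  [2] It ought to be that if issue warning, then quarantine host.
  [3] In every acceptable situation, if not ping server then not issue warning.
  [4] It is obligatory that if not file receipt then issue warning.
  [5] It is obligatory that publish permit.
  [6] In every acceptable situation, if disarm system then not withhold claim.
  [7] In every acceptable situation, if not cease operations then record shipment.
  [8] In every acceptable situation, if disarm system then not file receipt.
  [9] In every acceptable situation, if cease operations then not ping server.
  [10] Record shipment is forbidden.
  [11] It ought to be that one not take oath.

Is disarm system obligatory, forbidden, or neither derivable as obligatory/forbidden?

Forbidden

Premise 10, F(record_shipment), is equivalent to O(¬record_shipment).
Premise 7, O(¬cease_operations → record_shipment), contraposes to O(¬record_shipment → cease_operations); with O(¬record_shipment) we get O(cease_operations).
With premise 9, O(cease_operations → ¬ping_server), the K-axiom yields O(¬ping_server).
With premise 3, O(¬ping_server → ¬issue_warning), the K-axiom yields O(¬issue_warning).
Premise 4, O(¬file_receipt → issue_warning), contraposes to O(¬issue_warning → file_receipt); with O(¬issue_warning) we get O(file_receipt).
Premise 8, O(disarm_system → ¬file_receipt), contraposes to O(file_receipt → ¬disarm_system); with O(file_receipt) we get O(¬disarm_system).
Premises 1, 2, 5, 6, 11 do not contribute to this derivation.
Thus O(¬disarm_system), which is F(disarm_system): disarm_system is forbidden.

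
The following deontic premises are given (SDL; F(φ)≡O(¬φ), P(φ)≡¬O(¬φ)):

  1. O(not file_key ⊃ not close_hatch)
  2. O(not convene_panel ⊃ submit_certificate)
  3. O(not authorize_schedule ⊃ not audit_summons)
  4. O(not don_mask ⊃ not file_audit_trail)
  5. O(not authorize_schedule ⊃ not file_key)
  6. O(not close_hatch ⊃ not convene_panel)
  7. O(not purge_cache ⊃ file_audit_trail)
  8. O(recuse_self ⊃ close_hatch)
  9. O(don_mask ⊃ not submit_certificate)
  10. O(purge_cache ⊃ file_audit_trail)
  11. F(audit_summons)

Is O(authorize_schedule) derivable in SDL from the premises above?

Premises 7 and 10 cover both cases: O(not purge_cache ⊃ file_audit_trail) and O(purge_cache ⊃ file_audit_trail). Since not purge_cache ∨ purge_cache is a tautology, O(file_audit_trail) follows.
The contrapositive of premise 4 (O(not don_mask ⊃ not file_audit_trail)) is O(file_audit_trail ⊃ don_mask), and O(file_audit_trail) is already established, so O(don_mask).
With premise 9, O(don_mask ⊃ not submit_certificate), the K-axiom yields O(not submit_certificate).
The contrapositive of premise 2 (O(not convene_panel ⊃ submit_certificate)) is O(not submit_certificate ⊃ convene_panel), and O(not submit_certificate) is already established, so O(convene_panel).
Premise 6 is O(not close_hatch ⊃ not convene_panel); contrapositively O(convene_panel ⊃ close_hatch). Since O(convene_panel) holds, K gives O(close_hatch).
Premise 1, O(not file_key ⊃ not close_hatch), contraposes to O(close_hatch ⊃ file_key); with O(close_hatch) we get O(file_key).
Premise 5 is O(not authorize_schedule ⊃ not file_key); contrapositively O(file_key ⊃ authorize_schedule). Since O(file_key) holds, K gives O(authorize_schedule).
Premises 3, 8, 11 do not contribute to this derivation.
So O(authorize_schedule) follows.

Yes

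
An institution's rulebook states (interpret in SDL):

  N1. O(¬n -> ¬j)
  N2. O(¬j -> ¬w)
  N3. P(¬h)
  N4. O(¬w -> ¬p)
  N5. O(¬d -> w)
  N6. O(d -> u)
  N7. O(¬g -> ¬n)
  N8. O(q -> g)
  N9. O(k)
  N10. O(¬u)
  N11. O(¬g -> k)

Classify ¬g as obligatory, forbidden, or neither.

Premise 10 states O(¬u) outright.
Premise 6, O(d -> u), contraposes to O(¬u -> ¬d); with O(¬u) we get O(¬d).
Applying K to premise 5 (O(¬d -> w)) and O(¬d) yields O(w).
Premise 2, O(¬j -> ¬w), contraposes to O(w -> j); with O(w) we get O(j).
Premise 1, O(¬n -> ¬j), contraposes to O(j -> n); with O(j) we get O(n).
The contrapositive of premise 7 (O(¬g -> ¬n)) is O(n -> g), and O(n) is already established, so O(g).
Premises 3, 4, 8, 9, 11 do not contribute to this derivation.
Thus O(g), which is F(¬g): ¬g is forbidden.

Forbidden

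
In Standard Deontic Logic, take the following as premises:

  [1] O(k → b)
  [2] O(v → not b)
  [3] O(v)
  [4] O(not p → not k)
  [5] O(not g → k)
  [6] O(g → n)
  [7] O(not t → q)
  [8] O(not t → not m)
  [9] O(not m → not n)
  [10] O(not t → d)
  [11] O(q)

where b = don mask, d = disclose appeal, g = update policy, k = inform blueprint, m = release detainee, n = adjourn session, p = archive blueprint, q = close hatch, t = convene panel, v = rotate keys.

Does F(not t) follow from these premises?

Premise 3 states O(v) outright.
Premise 2 is O(v → not b); since O(v), deontic closure gives O(not b).
Premise 1, O(k → b), contraposes to O(not b → not k); with O(not b) we get O(not k).
Premise 5, O(not g → k), contraposes to O(not k → g); with O(not k) we get O(g).
From O(g) and premise 6, O(g → n), we obtain O(n).
Premise 9 is O(not m → not n); contrapositively O(n → m). Since O(n) holds, K gives O(m).
The contrapositive of premise 8 (O(not t → not m)) is O(m → t), and O(m) is already established, so O(t).
Premises 4, 7, 10, 11 do not contribute to this derivation.
So O(t) holds, i.e. F(not t). The claim follows.

Yes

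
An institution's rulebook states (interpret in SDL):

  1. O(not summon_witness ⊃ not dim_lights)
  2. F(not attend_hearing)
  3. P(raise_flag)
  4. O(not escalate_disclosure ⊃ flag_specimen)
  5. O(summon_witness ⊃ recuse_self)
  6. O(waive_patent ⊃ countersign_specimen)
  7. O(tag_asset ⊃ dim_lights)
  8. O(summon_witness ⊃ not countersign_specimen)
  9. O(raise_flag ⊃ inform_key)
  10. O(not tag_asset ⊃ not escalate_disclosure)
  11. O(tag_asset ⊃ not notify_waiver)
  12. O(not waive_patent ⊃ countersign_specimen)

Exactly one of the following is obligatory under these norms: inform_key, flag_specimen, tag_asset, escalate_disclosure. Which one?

Premises 12 and 6 are O(not waive_patent ⊃ countersign_specimen) and O(waive_patent ⊃ countersign_specimen); every ideal world satisfies not waive_patent or waive_patent, so in either case countersign_specimen holds — hence O(countersign_specimen).
Premise 8 is O(summon_witness ⊃ not countersign_specimen); contrapositively O(countersign_specimen ⊃ not summon_witness). Since O(countersign_specimen) holds, K gives O(not summon_witness).
With premise 1, O(not summon_witness ⊃ not dim_lights), the K-axiom yields O(not dim_lights).
The contrapositive of premise 7 (O(tag_asset ⊃ dim_lights)) is O(not dim_lights ⊃ not tag_asset), and O(not dim_lights) is already established, so O(not tag_asset).
Applying K to premise 10 (O(not tag_asset ⊃ not escalate_disclosure)) and O(not tag_asset) yields O(not escalate_disclosure).
With premise 4, O(not escalate_disclosure ⊃ flag_specimen), the K-axiom yields O(flag_specimen).
So O(flag_specimen) holds — flag_specimen is obligatory. None of the other listed options is made obligatory by any chain of premises.

flag_specimen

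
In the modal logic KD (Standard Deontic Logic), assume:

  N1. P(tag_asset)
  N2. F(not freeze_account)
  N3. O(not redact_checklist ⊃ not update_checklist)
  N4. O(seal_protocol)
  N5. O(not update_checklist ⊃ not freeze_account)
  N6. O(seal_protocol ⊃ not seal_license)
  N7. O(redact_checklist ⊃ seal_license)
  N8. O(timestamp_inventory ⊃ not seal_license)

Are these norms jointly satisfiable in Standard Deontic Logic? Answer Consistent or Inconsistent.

From premise 4 we have O(seal_protocol).
With premise 6, O(seal_protocol ⊃ not seal_license), the K-axiom yields O(not seal_license).
Premise 7, O(redact_checklist ⊃ seal_license), contraposes to O(not seal_license ⊃ not redact_checklist); with O(not seal_license) we get O(not redact_checklist).
With premise 3, O(not redact_checklist ⊃ not update_checklist), the K-axiom yields O(not update_checklist).
With premise 5, O(not update_checklist ⊃ not freeze_account), the K-axiom yields O(not freeze_account).
Yet premise 2 is F(not freeze_account), i.e. O(freeze_account).
We now have both O(not freeze_account) and O(freeze_account) — freeze_account is simultaneously obligatory and forbidden, violating the D-axiom.

Inconsistent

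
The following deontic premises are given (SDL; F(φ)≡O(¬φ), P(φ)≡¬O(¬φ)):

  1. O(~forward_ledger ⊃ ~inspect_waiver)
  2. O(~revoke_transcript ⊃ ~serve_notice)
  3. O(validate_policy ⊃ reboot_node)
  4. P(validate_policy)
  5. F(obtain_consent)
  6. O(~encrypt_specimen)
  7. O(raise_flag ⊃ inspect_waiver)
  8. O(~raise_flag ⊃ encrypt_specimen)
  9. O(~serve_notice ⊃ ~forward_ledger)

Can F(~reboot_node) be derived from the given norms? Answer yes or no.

Premise 3 is O(validate_policy ⊃ reboot_node), but O(validate_policy) is not derivable from the premises (the permission P(validate_policy) asserts only ~O(~validate_policy), not O(validate_policy)), so it does not yield O(reboot_node).
No other premise forces O(reboot_node). An ideal world satisfying every premise can still have ~reboot_node true, so F(~reboot_node) is not derivable.

No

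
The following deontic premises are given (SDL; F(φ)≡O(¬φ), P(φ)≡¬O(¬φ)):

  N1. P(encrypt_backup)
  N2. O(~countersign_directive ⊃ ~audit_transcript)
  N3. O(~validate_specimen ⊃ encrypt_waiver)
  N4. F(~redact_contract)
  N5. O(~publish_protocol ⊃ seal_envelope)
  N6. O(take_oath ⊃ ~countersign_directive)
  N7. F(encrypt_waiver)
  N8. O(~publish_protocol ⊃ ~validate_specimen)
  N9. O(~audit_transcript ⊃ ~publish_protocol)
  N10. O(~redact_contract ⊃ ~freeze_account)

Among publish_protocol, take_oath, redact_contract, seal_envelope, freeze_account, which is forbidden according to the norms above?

take_oath

F(encrypt_waiver) at premise 7 means O(~encrypt_waiver).
Premise 3 is O(~validate_specimen ⊃ encrypt_waiver); contrapositively O(~encrypt_waiver ⊃ validate_specimen). Since O(~encrypt_waiver) holds, K gives O(validate_specimen).
The contrapositive of premise 8 (O(~publish_protocol ⊃ ~validate_specimen)) is O(validate_specimen ⊃ publish_protocol), and O(validate_specimen) is already established, so O(publish_protocol).
Premise 9, O(~audit_transcript ⊃ ~publish_protocol), contraposes to O(publish_protocol ⊃ audit_transcript); with O(publish_protocol) we get O(audit_transcript).
The contrapositive of premise 2 (O(~countersign_directive ⊃ ~audit_transcript)) is O(audit_transcript ⊃ countersign_directive), and O(audit_transcript) is already established, so O(countersign_directive).
Premise 6, O(take_oath ⊃ ~countersign_directive), contraposes to O(countersign_directive ⊃ ~take_oath); with O(countersign_directive) we get O(~take_oath).
So O(~take_oath) holds, i.e. take_oath is forbidden. None of the other listed options is forbidden under the premises.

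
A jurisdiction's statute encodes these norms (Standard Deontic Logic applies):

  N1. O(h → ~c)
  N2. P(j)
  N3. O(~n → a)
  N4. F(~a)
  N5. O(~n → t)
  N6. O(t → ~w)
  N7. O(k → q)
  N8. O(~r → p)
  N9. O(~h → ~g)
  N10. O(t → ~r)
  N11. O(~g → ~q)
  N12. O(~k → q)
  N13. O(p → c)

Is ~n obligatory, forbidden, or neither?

Premises 12 and 7 are O(~k → q) and O(k → q); every ideal world satisfies ~k or k, so in either case q holds — hence O(q).
The contrapositive of premise 11 (O(~g → ~q)) is O(q → g), and O(q) is already established, so O(g).
Premise 9 is O(~h → ~g); contrapositively O(g → h). Since O(g) holds, K gives O(h).
Applying K to premise 1 (O(h → ~c)) and O(h) yields O(~c).
Premise 13 is O(p → c); contrapositively O(~c → ~p). Since O(~c) holds, K gives O(~p).
The contrapositive of premise 8 (O(~r → p)) is O(~p → r), and O(~p) is already established, so O(r).
Premise 10 is O(t → ~r); contrapositively O(r → ~t). Since O(r) holds, K gives O(~t).
Premise 5 is O(~n → t); contrapositively O(~t → n). Since O(~t) holds, K gives O(n).
Premises 2, 3, 4, 6 do not contribute to this derivation.
Thus O(n), which is F(~n): ~n is forbidden.

Forbidden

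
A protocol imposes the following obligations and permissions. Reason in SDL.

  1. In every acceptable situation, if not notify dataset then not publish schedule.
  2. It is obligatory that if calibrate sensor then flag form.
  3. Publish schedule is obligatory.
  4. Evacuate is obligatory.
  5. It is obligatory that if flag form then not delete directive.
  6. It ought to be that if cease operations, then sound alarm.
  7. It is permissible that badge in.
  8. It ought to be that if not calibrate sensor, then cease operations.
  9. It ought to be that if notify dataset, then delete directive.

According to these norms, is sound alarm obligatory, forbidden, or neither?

Obligatory

Premise 3 gives O(publish_schedule).
Premise 1, O(¬notify_dataset → ¬publish_schedule), contraposes to O(publish_schedule → notify_dataset); with O(publish_schedule) we get O(notify_dataset).
Applying K to premise 9 (O(notify_dataset → delete_directive)) and O(notify_dataset) yields O(delete_directive).
Premise 5 is O(flag_form → ¬delete_directive); contrapositively O(delete_directive → ¬flag_form). Since O(delete_directive) holds, K gives O(¬flag_form).
The contrapositive of premise 2 (O(calibrate_sensor → flag_form)) is O(¬flag_form → ¬calibrate_sensor), and O(¬flag_form) is already established, so O(¬calibrate_sensor).
With premise 8, O(¬calibrate_sensor → cease_operations), the K-axiom yields O(cease_operations).
With premise 6, O(cease_operations → sound_alarm), the K-axiom yields O(sound_alarm).
Premises 4, 7 do not contribute to this derivation.
Hence sound_alarm is obligatory.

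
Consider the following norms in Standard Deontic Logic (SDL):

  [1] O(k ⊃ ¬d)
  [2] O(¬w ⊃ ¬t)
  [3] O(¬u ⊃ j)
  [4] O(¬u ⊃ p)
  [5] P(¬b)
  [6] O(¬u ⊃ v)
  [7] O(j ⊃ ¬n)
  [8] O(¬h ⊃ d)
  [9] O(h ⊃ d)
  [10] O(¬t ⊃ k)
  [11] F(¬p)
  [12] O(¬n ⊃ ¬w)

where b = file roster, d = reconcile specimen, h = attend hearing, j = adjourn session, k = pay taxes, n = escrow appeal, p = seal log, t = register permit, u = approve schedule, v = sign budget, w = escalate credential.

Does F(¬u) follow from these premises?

Premises 9 and 8 are O(h ⊃ d) and O(¬h ⊃ d); every ideal world satisfies h or ¬h, so in either case d holds — hence O(d).
The contrapositive of premise 1 (O(k ⊃ ¬d)) is O(d ⊃ ¬k), and O(d) is already established, so O(¬k).
The contrapositive of premise 10 (O(¬t ⊃ k)) is O(¬k ⊃ t), and O(¬k) is already established, so O(t).
The contrapositive of premise 2 (O(¬w ⊃ ¬t)) is O(t ⊃ w), and O(t) is already established, so O(w).
Premise 12 is O(¬n ⊃ ¬w); contrapositively O(w ⊃ n). Since O(w) holds, K gives O(n).
Premise 7, O(j ⊃ ¬n), contraposes to O(n ⊃ ¬j); with O(n) we get O(¬j).
Premise 3 is O(¬u ⊃ j); contrapositively O(¬j ⊃ u). Since O(¬j) holds, K gives O(u).
Premises 4, 5, 6, 11 do not contribute to this derivation.
So O(u) holds, i.e. F(¬u). The claim follows.

Yes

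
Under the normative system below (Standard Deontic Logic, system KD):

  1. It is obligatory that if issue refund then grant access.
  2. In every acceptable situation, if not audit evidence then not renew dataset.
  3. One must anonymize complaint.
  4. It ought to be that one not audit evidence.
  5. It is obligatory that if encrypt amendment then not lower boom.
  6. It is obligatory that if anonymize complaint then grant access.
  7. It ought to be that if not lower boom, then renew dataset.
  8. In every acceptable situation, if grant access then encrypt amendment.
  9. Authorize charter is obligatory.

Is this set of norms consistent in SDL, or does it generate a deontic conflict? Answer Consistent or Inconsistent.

Inconsistent

Premise 3 states O(anonymize_complaint) outright.
From O(anonymize_complaint) and premise 6, O(anonymize_complaint → grant_access), we obtain O(grant_access).
With premise 8, O(grant_access → encrypt_amendment), the K-axiom yields O(encrypt_amendment).
From O(encrypt_amendment) and premise 5, O(encrypt_amendment → ¬lower_boom), we obtain O(¬lower_boom).
Applying K to premise 7 (O(¬lower_boom → renew_dataset)) and O(¬lower_boom) yields O(renew_dataset).
The contrapositive of premise 2 (O(¬audit_evidence → ¬renew_dataset)) is O(renew_dataset → audit_evidence), and O(renew_dataset) is already established, so O(audit_evidence).
But premise 4 directly asserts O(¬audit_evidence).
We now have both O(audit_evidence) and O(¬audit_evidence) — audit_evidence is simultaneously obligatory and forbidden, violating the D-axiom.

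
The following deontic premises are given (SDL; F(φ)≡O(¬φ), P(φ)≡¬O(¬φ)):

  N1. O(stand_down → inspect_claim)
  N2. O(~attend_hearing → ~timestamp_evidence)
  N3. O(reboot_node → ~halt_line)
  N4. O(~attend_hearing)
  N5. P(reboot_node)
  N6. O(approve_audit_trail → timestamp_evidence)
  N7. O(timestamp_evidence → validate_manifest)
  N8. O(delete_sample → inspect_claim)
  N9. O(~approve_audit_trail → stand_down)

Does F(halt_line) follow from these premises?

Premise 3 is O(reboot_node → ~halt_line), but O(reboot_node) is not derivable from the premises (the permission P(reboot_node) asserts only ~O(~reboot_node), not O(reboot_node)), so it does not yield O(~halt_line).
No other premise forces O(~halt_line). An ideal world satisfying every premise can still have halt_line true, so F(halt_line) is not derivable.

No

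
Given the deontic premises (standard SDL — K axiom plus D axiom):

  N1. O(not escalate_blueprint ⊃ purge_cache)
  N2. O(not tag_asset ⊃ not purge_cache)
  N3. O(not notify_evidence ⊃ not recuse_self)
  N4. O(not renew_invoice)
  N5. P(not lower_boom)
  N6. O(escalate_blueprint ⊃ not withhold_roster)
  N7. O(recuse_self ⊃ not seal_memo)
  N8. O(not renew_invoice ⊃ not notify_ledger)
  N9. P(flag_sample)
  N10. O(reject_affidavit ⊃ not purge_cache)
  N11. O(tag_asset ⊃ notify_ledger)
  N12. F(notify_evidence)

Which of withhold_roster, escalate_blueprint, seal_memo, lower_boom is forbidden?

withhold_roster

Premise 4 states O(not renew_invoice) outright.
Premise 8 is O(not renew_invoice ⊃ not notify_ledger); since O(not renew_invoice), deontic closure gives O(not notify_ledger).
The contrapositive of premise 11 (O(tag_asset ⊃ notify_ledger)) is O(not notify_ledger ⊃ not tag_asset), and O(not notify_ledger) is already established, so O(not tag_asset).
Applying K to premise 2 (O(not tag_asset ⊃ not purge_cache)) and O(not tag_asset) yields O(not purge_cache).
Premise 1 is O(not escalate_blueprint ⊃ purge_cache); contrapositively O(not purge_cache ⊃ escalate_blueprint). Since O(not purge_cache) holds, K gives O(escalate_blueprint).
Premise 6 is O(escalate_blueprint ⊃ not withhold_roster); since O(escalate_blueprint), deontic closure gives O(not withhold_roster).
So O(not withhold_roster) holds, i.e. withhold_roster is forbidden. None of the other listed options is forbidden under the premises.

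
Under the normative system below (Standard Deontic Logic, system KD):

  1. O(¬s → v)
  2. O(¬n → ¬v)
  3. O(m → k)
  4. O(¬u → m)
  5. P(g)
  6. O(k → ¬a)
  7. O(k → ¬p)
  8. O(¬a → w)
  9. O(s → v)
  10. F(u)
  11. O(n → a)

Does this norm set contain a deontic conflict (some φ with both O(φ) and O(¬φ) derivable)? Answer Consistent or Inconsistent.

By case analysis on s: premise 9 gives O(s → v) and premise 1 gives O(¬s → v), so O(v) either way.
Premise 2 is O(¬n → ¬v); contrapositively O(v → n). Since O(v) holds, K gives O(n).
Applying K to premise 11 (O(n → a)) and O(n) yields O(a).
Premise 6 is O(k → ¬a); contrapositively O(a → ¬k). Since O(a) holds, K gives O(¬k).
Premise 3, O(m → k), contraposes to O(¬k → ¬m); with O(¬k) we get O(¬m).
Premise 4, O(¬u → m), contraposes to O(¬m → u); with O(¬m) we get O(u).
However, F(u) at premise 10 amounts to O(¬u).
We now have both O(u) and O(¬u) — u is simultaneously obligatory and forbidden, violating the D-axiom.

Inconsistent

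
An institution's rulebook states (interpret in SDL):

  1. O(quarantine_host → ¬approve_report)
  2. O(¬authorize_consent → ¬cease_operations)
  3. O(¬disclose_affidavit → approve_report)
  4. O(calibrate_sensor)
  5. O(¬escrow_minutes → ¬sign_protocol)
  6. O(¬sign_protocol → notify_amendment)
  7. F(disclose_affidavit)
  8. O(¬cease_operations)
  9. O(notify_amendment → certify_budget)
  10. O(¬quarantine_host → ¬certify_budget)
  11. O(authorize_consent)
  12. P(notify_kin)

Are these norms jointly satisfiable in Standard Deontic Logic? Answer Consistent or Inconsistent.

Consistent

Premise 2 is O(¬authorize_consent → ¬cease_operations); even if O(¬cease_operations) held, inferring O(¬authorize_consent) would be affirming the consequent — invalid.
So O(¬authorize_consent) is not derivable, and the apparent clash with O(authorize_consent) does not arise.
A world satisfying every obligation exists (e.g. approve_report=true, authorize_consent=true, calibrate_sensor=true, cease_operations=false, certify_budget=false, disclose_affidavit=false, escrow_minutes=true, notify_amendment=false, notify_kin=false, quarantine_host=false, sign_protocol=true); no atom is both obligatory and forbidden, so the set is consistent.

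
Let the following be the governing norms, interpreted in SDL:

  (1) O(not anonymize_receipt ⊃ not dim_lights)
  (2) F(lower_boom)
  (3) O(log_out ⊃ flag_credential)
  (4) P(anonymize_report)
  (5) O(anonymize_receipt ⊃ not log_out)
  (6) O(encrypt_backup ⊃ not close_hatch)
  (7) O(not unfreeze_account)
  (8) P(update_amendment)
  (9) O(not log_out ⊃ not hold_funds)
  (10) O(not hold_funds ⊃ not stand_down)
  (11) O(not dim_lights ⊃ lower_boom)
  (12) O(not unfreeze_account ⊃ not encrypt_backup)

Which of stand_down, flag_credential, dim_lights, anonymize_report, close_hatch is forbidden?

stand_down

F(lower_boom) at premise 2 means O(not lower_boom).
Premise 11 is O(not dim_lights ⊃ lower_boom); contrapositively O(not lower_boom ⊃ dim_lights). Since O(not lower_boom) holds, K gives O(dim_lights).
Premise 1 is O(not anonymize_receipt ⊃ not dim_lights); contrapositively O(dim_lights ⊃ anonymize_receipt). Since O(dim_lights) holds, K gives O(anonymize_receipt).
Premise 5 is O(anonymize_receipt ⊃ not log_out); since O(anonymize_receipt), deontic closure gives O(not log_out).
From O(not log_out) and premise 9, O(not log_out ⊃ not hold_funds), we obtain O(not hold_funds).
Applying K to premise 10 (O(not hold_funds ⊃ not stand_down)) and O(not hold_funds) yields O(not stand_down).
So O(not stand_down) holds, i.e. stand_down is forbidden. None of the other listed options is forbidden under the premises.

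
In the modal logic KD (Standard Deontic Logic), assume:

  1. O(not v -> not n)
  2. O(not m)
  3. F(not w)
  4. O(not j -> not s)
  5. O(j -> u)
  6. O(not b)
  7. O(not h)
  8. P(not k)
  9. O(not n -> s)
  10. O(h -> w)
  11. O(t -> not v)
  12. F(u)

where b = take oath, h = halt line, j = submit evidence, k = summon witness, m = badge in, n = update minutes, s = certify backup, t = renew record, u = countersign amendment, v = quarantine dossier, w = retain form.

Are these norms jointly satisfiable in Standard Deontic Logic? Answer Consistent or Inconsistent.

Consistent

Premise 10 is O(h -> w); even if O(w) held, inferring O(h) would be affirming the consequent — invalid.
So O(h) is not derivable, and the apparent clash with O(not h) does not arise.
A world satisfying every obligation exists (e.g. b=false, h=false, j=false, k=false, m=false, n=true, s=false, t=false, u=false, v=true, w=true); no atom is both obligatory and forbidden, so the set is consistent.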